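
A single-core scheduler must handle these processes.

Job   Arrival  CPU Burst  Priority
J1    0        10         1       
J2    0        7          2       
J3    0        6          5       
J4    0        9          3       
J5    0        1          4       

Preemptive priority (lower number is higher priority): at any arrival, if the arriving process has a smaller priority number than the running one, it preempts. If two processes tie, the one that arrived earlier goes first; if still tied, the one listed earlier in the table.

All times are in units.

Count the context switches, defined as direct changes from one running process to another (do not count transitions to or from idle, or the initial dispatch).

4

Timeline: | J1 0-10 | J2 10-17 | J4 17-26 | J5 26-27 | J3 27-33 |
Completion: J1=10  J2=17  J3=33  J4=26  J5=27
Turnaround (C−A): J1=10  J2=17  J3=33  J4=26  J5=27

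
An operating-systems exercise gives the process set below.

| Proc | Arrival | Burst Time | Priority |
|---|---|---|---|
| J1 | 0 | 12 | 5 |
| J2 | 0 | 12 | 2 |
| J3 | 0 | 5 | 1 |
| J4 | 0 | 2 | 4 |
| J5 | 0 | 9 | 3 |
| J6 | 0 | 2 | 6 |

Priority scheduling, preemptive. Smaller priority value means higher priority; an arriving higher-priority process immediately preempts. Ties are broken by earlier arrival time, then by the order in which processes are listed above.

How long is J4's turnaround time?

28

Gantt: | J3 0-5 | J2 5-17 | J5 17-26 | J4 26-28 | J1 28-40 | J6 40-42 |
Completion: J1=40  J2=17  J3=5  J4=28  J5=26  J6=42
Turnaround (C−A): J1=40  J2=17  J3=5  J4=28  J5=26  J6=42
Turnaround(J4) = completion − arrival = 28 − 0 = 28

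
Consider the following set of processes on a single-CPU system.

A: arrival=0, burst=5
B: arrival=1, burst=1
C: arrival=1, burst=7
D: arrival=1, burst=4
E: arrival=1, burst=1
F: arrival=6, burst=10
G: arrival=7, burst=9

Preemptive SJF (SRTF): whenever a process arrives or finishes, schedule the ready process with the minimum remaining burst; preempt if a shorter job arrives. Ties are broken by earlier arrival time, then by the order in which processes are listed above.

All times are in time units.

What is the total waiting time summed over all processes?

51

Schedule: | A 0-1 | B 1-2 | E 2-3 | A 3-7 | D 7-11 | C 11-18 | G 18-27 | F 27-37 |
Completion: A=7  B=2  C=18  D=11  E=3  F=37  G=27
Turnaround (C−A): A=7  B=1  C=17  D=10  E=2  F=31  G=20
Waiting = turnaround − burst: A=2, B=0, C=10, D=6, E=1, F=21, G=11
Total waiting = 2 + 0 + 10 + 6 + 1 + 21 + 11 = 51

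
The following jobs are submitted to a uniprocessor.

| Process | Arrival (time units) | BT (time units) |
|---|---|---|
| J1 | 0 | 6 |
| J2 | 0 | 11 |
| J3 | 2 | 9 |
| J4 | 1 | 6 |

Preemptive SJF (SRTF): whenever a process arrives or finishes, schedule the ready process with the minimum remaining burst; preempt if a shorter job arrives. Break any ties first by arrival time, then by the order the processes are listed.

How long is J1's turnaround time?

6

Timeline: | J1 0-6 | J4 6-12 | J3 12-21 | J2 21-32 |
Completion: J1=6  J2=32  J3=21  J4=12
Turnaround (C−A): J1=6  J2=32  J3=19  J4=11
Turnaround(J1) = completion − arrival = 6 − 0 = 6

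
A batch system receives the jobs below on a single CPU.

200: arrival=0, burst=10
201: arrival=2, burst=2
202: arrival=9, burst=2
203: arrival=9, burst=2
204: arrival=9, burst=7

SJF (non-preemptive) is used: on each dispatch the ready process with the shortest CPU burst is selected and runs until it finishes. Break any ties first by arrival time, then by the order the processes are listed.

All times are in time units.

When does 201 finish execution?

12

Timeline: | 200 0-10 | 201 10-12 | 202 12-14 | 203 14-16 | 204 16-23 |
Completion: 200=10  201=12  202=14  203=16  204=23
Turnaround (C−A): 200=10  201=10  202=5  203=7  204=14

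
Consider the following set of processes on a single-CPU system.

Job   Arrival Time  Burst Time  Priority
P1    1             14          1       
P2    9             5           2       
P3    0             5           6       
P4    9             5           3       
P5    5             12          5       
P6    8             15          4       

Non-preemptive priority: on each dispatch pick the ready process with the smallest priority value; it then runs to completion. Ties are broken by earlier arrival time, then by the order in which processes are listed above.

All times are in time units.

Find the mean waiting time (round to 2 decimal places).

Schedule: | P3 0-5 | P1 5-19 | P2 19-24 | P4 24-29 | P6 29-44 | P5 44-56 |
Completion: P1=19  P2=24  P3=5  P4=29  P5=56  P6=44
Waiting times: P1=4, P2=10, P3=0, P4=15, P5=39, P6=21
Average waiting = (4+10+0+15+39+21) / 6 = 89/6 = 14.83

14.83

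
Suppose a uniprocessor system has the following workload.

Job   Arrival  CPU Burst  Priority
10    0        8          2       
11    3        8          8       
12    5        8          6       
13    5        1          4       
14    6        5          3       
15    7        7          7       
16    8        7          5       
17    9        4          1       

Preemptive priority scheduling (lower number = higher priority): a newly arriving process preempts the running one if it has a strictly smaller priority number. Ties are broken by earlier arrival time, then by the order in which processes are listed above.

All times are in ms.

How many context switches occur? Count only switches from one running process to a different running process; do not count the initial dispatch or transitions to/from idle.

Timeline: | 10 0-8 | 14 8-9 | 17 9-13 | 14 13-17 | 13 17-18 | 16 18-25 | 12 25-33 | 15 33-40 | 11 40-48 |
Completion: 10=8  11=48  12=33  13=18  14=17  15=40  16=25  17=13
Turnaround (C−A): 10=8  11=45  12=28  13=13  14=11  15=33  16=17  17=4

8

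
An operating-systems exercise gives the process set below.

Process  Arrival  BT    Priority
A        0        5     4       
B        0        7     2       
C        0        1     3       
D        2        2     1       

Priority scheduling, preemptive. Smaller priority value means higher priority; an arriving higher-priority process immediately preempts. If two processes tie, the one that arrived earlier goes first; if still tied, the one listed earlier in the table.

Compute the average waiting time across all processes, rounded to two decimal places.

5.25

Timeline: | B 0-2 | D 2-4 | B 4-9 | C 9-10 | A 10-15 |
Completion: A=15  B=9  C=10  D=4
Waiting times: A=10, B=2, C=9, D=0
Average waiting = (10+2+9+0) / 4 = 21/4 = 5.25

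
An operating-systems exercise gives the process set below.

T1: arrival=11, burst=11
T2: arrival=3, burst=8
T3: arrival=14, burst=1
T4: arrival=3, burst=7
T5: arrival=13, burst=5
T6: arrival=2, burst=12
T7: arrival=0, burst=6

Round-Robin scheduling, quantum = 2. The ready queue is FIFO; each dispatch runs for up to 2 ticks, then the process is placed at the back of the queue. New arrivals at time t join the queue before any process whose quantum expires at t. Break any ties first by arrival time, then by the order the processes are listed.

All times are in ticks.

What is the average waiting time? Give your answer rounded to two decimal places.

22.57

Gantt: | T7 0-2 | T6 2-4 | T7 4-6 | T2 6-8 | T4 8-10 | T6 10-12 | T7 12-14 | T2 14-16 | T4 16-18 | T1 18-20 | T6 20-22 | T5 22-24 | T3 24-25 | T2 25-27 | T4 27-29 | T1 29-31 | T6 31-33 | T5 33-35 | T2 35-37 | T4 37-38 | T1 38-40 | T6 40-42 | T5 42-43 | T1 43-45 | T6 45-47 | T1 47-50 |
Completion: T1=50  T2=37  T3=25  T4=38  T5=43  T6=47  T7=14
Turnaround (C−A): T1=39  T2=34  T3=11  T4=35  T5=30  T6=45  T7=14
Waiting times: T1=28, T2=26, T3=10, T4=28, T5=25, T6=33, T7=8
Average waiting = (28+26+10+28+25+33+8) / 7 = 158/7 = 22.57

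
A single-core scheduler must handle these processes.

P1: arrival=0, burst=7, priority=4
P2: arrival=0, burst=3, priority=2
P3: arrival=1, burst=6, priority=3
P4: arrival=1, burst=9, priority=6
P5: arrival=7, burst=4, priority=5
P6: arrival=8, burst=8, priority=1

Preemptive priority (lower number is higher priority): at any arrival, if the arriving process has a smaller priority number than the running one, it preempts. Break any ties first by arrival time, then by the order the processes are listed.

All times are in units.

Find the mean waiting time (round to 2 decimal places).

11.83

Schedule: | P2 0-3 | P3 3-8 | P6 8-16 | P3 16-17 | P1 17-24 | P5 24-28 | P4 28-37 |
Completion: P1=24  P2=3  P3=17  P4=37  P5=28  P6=16
Turnaround (C−A): P1=24  P2=3  P3=16  P4=36  P5=21  P6=8
Waiting times: P1=17, P2=0, P3=10, P4=27, P5=17, P6=0
Average waiting = (17+0+10+27+17+0) / 6 = 71/6 = 11.83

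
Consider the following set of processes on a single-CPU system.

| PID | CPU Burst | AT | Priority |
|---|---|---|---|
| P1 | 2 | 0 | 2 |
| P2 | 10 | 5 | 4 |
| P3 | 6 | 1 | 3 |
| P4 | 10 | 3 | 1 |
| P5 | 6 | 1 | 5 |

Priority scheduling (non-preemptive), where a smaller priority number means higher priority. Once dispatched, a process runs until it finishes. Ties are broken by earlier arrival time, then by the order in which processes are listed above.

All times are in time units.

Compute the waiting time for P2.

13

Gantt: | P1 0-2 | P3 2-8 | P4 8-18 | P2 18-28 | P5 28-34 |
Completion: P1=2  P2=28  P3=8  P4=18  P5=34
Turnaround (C−A): P1=2  P2=23  P3=7  P4=15  P5=33
Waiting(P2) = turnaround − burst = 23 − 10 = 13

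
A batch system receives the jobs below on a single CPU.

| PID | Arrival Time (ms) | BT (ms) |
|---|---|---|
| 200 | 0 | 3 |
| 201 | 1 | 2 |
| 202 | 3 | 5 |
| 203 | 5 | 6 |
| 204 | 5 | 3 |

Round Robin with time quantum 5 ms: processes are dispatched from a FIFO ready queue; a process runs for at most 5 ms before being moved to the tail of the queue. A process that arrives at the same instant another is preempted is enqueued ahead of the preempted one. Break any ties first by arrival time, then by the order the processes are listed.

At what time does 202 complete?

10

Schedule: | 200 0-3 | 201 3-5 | 202 5-10 | 203 10-15 | 204 15-18 | 203 18-19 |
Completion: 200=3  201=5  202=10  203=19  204=18
Turnaround (C−A): 200=3  201=4  202=7  203=14  204=13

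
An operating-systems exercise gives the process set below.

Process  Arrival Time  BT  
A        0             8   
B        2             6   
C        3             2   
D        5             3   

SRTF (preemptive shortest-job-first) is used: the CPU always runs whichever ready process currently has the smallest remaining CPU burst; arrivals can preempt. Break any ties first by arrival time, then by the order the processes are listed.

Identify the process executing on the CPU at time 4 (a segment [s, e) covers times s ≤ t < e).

C

Timeline: | A 0-3 | C 3-5 | D 5-8 | A 8-13 | B 13-19 |
Completion: A=13  B=19  C=5  D=8
Turnaround (C−A): A=13  B=17  C=2  D=3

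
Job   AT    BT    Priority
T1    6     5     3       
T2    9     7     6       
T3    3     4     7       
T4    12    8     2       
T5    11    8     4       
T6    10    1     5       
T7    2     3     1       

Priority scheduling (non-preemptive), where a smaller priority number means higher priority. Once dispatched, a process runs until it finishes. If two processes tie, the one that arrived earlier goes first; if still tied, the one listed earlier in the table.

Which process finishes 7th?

T2

Schedule: | idle 0-2 | T7 2-5 | T3 5-9 | T1 9-14 | T4 14-22 | T5 22-30 | T6 30-31 | T2 31-38 |
Completion: T1=14  T2=38  T3=9  T4=22  T5=30  T6=31  T7=5
Turnaround (C−A): T1=8  T2=29  T3=6  T4=10  T5=19  T6=21  T7=3
Finish order: T7 → T3 → T1 → T4 → T5 → T6 → T2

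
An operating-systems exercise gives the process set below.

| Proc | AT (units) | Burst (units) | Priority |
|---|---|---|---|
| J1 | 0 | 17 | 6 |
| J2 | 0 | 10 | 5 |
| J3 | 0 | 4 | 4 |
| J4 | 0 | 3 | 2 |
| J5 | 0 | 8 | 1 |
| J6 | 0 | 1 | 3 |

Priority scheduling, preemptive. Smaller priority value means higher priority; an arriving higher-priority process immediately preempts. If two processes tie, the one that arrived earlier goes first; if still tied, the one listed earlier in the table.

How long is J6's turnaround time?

12

Gantt: | J5 0-8 | J4 8-11 | J6 11-12 | J3 12-16 | J2 16-26 | J1 26-43 |
Completion: J1=43  J2=26  J3=16  J4=11  J5=8  J6=12
Turnaround(J6) = completion − arrival = 12 − 0 = 12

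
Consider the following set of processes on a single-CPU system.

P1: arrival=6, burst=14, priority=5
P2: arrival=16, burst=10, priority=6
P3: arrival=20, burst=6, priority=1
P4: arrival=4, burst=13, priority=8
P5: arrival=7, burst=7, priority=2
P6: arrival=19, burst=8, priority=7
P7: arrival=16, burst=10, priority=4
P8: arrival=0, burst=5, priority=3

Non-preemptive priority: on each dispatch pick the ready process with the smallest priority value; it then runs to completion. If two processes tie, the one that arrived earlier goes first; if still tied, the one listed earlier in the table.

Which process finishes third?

Gantt: | P8 0-5 | P4 5-18 | P5 18-25 | P3 25-31 | P7 31-41 | P1 41-55 | P2 55-65 | P6 65-73 |
Completion: P1=55  P2=65  P3=31  P4=18  P5=25  P6=73  P7=41  P8=5
Finish order: P8 → P4 → P5 → P3 → P7 → P1 → P2 → P6

P5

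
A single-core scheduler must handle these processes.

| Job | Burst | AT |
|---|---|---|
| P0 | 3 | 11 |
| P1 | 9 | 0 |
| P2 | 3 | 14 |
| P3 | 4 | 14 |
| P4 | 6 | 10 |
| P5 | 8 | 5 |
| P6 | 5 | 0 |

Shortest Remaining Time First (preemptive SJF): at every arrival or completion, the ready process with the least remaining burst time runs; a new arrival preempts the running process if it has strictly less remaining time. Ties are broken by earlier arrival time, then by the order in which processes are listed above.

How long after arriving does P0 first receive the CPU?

2

Timeline: | P6 0-5 | P5 5-13 | P0 13-16 | P2 16-19 | P3 19-23 | P4 23-29 | P1 29-38 |
Completion: P0=16  P1=38  P2=19  P3=23  P4=29  P5=13  P6=5
Response(P0) = first start − arrival = 13 − 11 = 2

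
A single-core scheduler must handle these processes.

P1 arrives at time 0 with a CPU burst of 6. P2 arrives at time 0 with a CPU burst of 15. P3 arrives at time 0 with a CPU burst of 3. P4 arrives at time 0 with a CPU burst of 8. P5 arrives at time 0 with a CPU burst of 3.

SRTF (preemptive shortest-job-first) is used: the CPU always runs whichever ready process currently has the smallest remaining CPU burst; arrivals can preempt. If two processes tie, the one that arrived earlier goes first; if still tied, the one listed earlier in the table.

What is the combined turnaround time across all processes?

Timeline: | P3 0-3 | P5 3-6 | P1 6-12 | P4 12-20 | P2 20-35 |
Completion: P1=12  P2=35  P3=3  P4=20  P5=6
Turnaround (C−A): P1=12  P2=35  P3=3  P4=20  P5=6
Turnaround = completion − arrival: P1=12, P2=35, P3=3, P4=20, P5=6
Total turnaround = 12 + 35 + 3 + 20 + 6 = 76

76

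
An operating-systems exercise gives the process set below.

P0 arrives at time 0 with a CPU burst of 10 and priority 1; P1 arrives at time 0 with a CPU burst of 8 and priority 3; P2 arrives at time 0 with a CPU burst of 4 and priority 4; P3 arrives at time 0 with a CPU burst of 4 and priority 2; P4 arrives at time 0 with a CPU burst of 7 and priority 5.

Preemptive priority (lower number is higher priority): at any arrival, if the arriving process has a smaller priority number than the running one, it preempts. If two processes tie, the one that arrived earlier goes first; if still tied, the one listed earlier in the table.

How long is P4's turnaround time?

33

Timeline: | P0 0-10 | P3 10-14 | P1 14-22 | P2 22-26 | P4 26-33 |
Completion: P0=10  P1=22  P2=26  P3=14  P4=33
Turnaround (C−A): P0=10  P1=22  P2=26  P3=14  P4=33
Turnaround(P4) = completion − arrival = 33 − 0 = 33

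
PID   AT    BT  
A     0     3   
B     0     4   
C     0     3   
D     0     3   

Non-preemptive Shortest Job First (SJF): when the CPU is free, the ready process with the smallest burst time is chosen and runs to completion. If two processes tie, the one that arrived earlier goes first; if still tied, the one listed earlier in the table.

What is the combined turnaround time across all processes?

31

Timeline: | A 0-3 | C 3-6 | D 6-9 | B 9-13 |
Completion: A=3  B=13  C=6  D=9
Turnaround = completion − arrival: A=3, B=13, C=6, D=9
Total turnaround = 3 + 13 + 6 + 9 = 31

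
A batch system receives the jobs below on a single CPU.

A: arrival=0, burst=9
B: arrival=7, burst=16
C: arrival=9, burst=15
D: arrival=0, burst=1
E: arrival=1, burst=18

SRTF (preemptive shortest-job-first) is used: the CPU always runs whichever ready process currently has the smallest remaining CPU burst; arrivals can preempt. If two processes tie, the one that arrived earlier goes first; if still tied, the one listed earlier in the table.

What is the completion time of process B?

Timeline: | D 0-1 | A 1-10 | C 10-25 | B 25-41 | E 41-59 |
Completion: A=10  B=41  C=25  D=1  E=59
Turnaround (C−A): A=10  B=34  C=16  D=1  E=58

41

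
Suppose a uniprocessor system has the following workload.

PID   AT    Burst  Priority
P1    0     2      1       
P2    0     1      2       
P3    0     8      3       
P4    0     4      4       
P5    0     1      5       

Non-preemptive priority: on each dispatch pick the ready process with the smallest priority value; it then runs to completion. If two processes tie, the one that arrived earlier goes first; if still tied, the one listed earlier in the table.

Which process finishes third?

Schedule: | P1 0-2 | P2 2-3 | P3 3-11 | P4 11-15 | P5 15-16 |
Completion: P1=2  P2=3  P3=11  P4=15  P5=16
Turnaround (C−A): P1=2  P2=3  P3=11  P4=15  P5=16
Finish order: P1 → P2 → P3 → P4 → P5

P3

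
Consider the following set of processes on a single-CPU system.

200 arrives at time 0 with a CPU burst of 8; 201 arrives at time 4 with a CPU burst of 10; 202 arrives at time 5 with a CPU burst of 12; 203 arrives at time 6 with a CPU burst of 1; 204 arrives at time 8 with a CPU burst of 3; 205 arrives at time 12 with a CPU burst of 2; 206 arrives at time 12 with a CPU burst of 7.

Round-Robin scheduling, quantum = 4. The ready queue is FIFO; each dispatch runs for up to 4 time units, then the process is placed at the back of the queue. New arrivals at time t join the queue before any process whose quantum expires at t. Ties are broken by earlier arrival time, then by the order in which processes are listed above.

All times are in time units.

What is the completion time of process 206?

39

Timeline: | 200 0-4 | 201 4-8 | 200 8-12 | 202 12-16 | 203 16-17 | 204 17-20 | 201 20-24 | 205 24-26 | 206 26-30 | 202 30-34 | 201 34-36 | 206 36-39 | 202 39-43 |
Completion: 200=12  201=36  202=43  203=17  204=20  205=26  206=39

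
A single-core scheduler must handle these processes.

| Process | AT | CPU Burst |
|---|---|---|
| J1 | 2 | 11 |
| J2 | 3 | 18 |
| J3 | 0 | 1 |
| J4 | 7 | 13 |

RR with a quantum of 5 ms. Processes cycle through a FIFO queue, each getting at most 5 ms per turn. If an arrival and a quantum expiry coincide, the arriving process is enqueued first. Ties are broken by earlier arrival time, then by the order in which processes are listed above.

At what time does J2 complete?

Timeline: | J3 0-1 | idle 1-2 | J1 2-7 | J2 7-12 | J4 12-17 | J1 17-22 | J2 22-27 | J4 27-32 | J1 32-33 | J2 33-38 | J4 38-41 | J2 41-44 |
Completion: J1=33  J2=44  J3=1  J4=41
Turnaround (C−A): J1=31  J2=41  J3=1  J4=34

44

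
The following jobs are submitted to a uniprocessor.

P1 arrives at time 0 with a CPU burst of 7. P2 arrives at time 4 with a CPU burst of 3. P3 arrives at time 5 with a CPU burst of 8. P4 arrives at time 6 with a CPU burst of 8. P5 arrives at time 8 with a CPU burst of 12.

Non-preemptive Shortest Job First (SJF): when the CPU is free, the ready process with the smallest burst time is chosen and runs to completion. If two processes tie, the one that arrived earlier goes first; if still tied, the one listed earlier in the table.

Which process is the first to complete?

P1

Timeline: | P1 0-7 | P2 7-10 | P3 10-18 | P4 18-26 | P5 26-38 |
Completion: P1=7  P2=10  P3=18  P4=26  P5=38
Finish order: P1 → P2 → P3 → P4 → P5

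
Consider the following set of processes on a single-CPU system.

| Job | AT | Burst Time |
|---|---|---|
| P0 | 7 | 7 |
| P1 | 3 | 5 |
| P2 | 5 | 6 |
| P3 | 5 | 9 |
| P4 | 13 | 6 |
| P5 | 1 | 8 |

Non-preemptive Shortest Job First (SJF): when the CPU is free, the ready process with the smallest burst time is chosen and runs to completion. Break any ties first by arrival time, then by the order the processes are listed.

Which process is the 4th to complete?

Schedule: | idle 0-1 | P5 1-9 | P1 9-14 | P2 14-20 | P4 20-26 | P0 26-33 | P3 33-42 |
Completion: P0=33  P1=14  P2=20  P3=42  P4=26  P5=9
Finish order: P5 → P1 → P2 → P4 → P0 → P3

P4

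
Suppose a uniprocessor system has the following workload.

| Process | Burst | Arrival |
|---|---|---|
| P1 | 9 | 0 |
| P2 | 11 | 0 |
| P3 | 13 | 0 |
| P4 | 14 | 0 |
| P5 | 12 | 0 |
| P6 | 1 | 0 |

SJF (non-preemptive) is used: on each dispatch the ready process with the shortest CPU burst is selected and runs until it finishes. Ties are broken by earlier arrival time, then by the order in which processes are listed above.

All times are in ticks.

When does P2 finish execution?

Timeline: | P6 0-1 | P1 1-10 | P2 10-21 | P5 21-33 | P3 33-46 | P4 46-60 |
Completion: P1=10  P2=21  P3=46  P4=60  P5=33  P6=1
Turnaround (C−A): P1=10  P2=21  P3=46  P4=60  P5=33  P6=1

21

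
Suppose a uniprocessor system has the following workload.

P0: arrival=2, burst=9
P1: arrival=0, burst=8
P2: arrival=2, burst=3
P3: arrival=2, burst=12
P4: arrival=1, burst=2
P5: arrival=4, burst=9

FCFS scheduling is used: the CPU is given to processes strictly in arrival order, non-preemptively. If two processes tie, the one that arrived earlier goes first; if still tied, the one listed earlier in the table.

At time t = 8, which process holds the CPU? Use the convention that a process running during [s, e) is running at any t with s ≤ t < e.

P4

Timeline: | P1 0-8 | P4 8-10 | P0 10-19 | P2 19-22 | P3 22-34 | P5 34-43 |
Completion: P0=19  P1=8  P2=22  P3=34  P4=10  P5=43
Turnaround (C−A): P0=17  P1=8  P2=20  P3=32  P4=9  P5=39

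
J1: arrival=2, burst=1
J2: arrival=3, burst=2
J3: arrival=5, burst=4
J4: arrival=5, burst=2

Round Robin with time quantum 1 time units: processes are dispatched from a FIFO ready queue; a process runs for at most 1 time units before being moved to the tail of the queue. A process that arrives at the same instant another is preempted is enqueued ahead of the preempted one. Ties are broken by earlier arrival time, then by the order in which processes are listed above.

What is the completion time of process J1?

3

Schedule: | idle 0-2 | J1 2-3 | J2 3-5 | J3 5-6 | J4 6-7 | J3 7-8 | J4 8-9 | J3 9-11 |
Completion: J1=3  J2=5  J3=11  J4=9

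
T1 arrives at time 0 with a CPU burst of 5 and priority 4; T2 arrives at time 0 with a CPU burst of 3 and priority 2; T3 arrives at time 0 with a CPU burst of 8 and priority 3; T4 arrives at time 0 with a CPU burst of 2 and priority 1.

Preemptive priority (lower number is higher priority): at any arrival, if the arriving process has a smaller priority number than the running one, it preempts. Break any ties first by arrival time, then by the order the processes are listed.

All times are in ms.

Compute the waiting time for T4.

Timeline: | T4 0-2 | T2 2-5 | T3 5-13 | T1 13-18 |
Completion: T1=18  T2=5  T3=13  T4=2
Turnaround (C−A): T1=18  T2=5  T3=13  T4=2
Waiting(T4) = turnaround − burst = 2 − 2 = 0

0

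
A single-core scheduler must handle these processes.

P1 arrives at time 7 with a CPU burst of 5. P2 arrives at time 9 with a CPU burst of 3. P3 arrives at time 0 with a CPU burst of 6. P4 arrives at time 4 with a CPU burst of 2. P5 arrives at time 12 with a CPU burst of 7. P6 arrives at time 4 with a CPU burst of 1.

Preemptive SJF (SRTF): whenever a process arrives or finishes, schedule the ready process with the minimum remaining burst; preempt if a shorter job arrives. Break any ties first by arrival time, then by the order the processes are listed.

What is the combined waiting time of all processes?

Gantt: | P3 0-4 | P6 4-5 | P3 5-7 | P4 7-9 | P2 9-12 | P1 12-17 | P5 17-24 |
Completion: P1=17  P2=12  P3=7  P4=9  P5=24  P6=5
Turnaround (C−A): P1=10  P2=3  P3=7  P4=5  P5=12  P6=1
Waiting = turnaround − burst: P1=5, P2=0, P3=1, P4=3, P5=5, P6=0
Total waiting = 5 + 0 + 1 + 3 + 5 + 0 = 14

14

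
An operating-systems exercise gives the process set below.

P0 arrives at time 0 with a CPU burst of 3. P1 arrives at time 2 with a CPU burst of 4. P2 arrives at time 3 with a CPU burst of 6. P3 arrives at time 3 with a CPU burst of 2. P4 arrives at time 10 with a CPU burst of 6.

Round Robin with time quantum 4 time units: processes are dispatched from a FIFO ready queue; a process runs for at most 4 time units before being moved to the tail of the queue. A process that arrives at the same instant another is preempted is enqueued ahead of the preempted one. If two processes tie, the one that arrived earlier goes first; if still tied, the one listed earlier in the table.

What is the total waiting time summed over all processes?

24

Schedule: | P0 0-3 | P1 3-7 | P2 7-11 | P3 11-13 | P4 13-17 | P2 17-19 | P4 19-21 |
Completion: P0=3  P1=7  P2=19  P3=13  P4=21
Turnaround (C−A): P0=3  P1=5  P2=16  P3=10  P4=11
Waiting = turnaround − burst: P0=0, P1=1, P2=10, P3=8, P4=5
Total waiting = 0 + 1 + 10 + 8 + 5 = 24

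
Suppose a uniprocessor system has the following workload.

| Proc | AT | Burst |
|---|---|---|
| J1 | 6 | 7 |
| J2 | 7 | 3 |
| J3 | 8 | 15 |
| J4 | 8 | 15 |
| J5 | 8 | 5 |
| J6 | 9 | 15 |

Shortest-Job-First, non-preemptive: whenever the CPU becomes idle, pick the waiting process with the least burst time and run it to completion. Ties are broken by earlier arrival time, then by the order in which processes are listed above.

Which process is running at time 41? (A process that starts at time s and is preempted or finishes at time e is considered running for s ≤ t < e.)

J4

Gantt: | idle 0-6 | J1 6-13 | J2 13-16 | J5 16-21 | J3 21-36 | J4 36-51 | J6 51-66 |
Completion: J1=13  J2=16  J3=36  J4=51  J5=21  J6=66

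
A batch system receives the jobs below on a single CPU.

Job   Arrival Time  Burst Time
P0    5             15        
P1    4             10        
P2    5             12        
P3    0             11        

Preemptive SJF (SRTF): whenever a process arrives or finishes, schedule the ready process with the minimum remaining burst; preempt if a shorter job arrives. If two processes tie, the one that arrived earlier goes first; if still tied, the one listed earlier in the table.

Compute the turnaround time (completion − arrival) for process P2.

Gantt: | P3 0-11 | P1 11-21 | P2 21-33 | P0 33-48 |
Completion: P0=48  P1=21  P2=33  P3=11
Turnaround (C−A): P0=43  P1=17  P2=28  P3=11
Turnaround(P2) = completion − arrival = 33 − 5 = 28

28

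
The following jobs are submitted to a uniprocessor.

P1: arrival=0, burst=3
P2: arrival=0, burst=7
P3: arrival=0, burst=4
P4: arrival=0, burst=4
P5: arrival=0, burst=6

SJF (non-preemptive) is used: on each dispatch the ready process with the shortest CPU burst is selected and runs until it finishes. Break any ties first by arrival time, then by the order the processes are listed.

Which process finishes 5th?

Timeline: | P1 0-3 | P3 3-7 | P4 7-11 | P5 11-17 | P2 17-24 |
Completion: P1=3  P2=24  P3=7  P4=11  P5=17
Finish order: P1 → P3 → P4 → P5 → P2

P2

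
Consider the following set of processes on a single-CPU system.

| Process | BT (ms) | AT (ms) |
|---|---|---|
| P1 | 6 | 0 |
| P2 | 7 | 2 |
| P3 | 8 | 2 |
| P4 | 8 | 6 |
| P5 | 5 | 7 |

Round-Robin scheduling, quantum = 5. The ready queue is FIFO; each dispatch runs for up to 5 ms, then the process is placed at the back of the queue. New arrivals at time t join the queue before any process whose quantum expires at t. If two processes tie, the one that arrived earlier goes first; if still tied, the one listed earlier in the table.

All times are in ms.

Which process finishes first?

Timeline: | P1 0-5 | P2 5-10 | P3 10-15 | P1 15-16 | P4 16-21 | P5 21-26 | P2 26-28 | P3 28-31 | P4 31-34 |
Completion: P1=16  P2=28  P3=31  P4=34  P5=26
Finish order: P1 → P5 → P2 → P3 → P4

P1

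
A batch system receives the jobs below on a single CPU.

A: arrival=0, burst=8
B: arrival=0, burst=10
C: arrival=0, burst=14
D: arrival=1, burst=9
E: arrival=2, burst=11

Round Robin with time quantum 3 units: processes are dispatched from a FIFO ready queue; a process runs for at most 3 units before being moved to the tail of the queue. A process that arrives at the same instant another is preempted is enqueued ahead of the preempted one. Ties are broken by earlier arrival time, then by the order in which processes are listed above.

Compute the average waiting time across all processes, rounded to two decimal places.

Schedule: | A 0-3 | B 3-6 | C 6-9 | D 9-12 | E 12-15 | A 15-18 | B 18-21 | C 21-24 | D 24-27 | E 27-30 | A 30-32 | B 32-35 | C 35-38 | D 38-41 | E 41-44 | B 44-45 | C 45-48 | E 48-50 | C 50-52 |
Completion: A=32  B=45  C=52  D=41  E=50
Turnaround (C−A): A=32  B=45  C=52  D=40  E=48
Waiting times: A=24, B=35, C=38, D=31, E=37
Average waiting = (24+35+38+31+37) / 5 = 165/5 = 33.00

33.00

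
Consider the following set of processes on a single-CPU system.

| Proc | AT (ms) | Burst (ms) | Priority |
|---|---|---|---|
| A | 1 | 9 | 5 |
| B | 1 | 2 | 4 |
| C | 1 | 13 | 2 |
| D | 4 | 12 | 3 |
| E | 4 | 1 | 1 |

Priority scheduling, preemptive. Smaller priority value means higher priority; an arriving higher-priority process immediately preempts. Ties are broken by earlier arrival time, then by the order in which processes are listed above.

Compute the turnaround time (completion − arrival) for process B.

28

Timeline: | idle 0-1 | C 1-4 | E 4-5 | C 5-15 | D 15-27 | B 27-29 | A 29-38 |
Completion: A=38  B=29  C=15  D=27  E=5
Turnaround (C−A): A=37  B=28  C=14  D=23  E=1
Turnaround(B) = completion − arrival = 29 − 1 = 28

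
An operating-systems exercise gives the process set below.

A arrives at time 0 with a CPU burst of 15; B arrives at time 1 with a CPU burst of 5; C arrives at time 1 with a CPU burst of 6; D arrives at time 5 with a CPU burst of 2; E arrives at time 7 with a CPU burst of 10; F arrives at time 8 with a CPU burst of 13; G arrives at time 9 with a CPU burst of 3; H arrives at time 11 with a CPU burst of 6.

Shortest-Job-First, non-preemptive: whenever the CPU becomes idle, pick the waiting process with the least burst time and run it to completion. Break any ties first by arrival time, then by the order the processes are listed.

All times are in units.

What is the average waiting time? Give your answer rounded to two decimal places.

18.75

Timeline: | A 0-15 | D 15-17 | G 17-20 | B 20-25 | C 25-31 | H 31-37 | E 37-47 | F 47-60 |
Completion: A=15  B=25  C=31  D=17  E=47  F=60  G=20  H=37
Turnaround (C−A): A=15  B=24  C=30  D=12  E=40  F=52  G=11  H=26
Waiting times: A=0, B=19, C=24, D=10, E=30, F=39, G=8, H=20
Average waiting = (0+19+24+10+30+39+8+20) / 8 = 150/8 = 18.75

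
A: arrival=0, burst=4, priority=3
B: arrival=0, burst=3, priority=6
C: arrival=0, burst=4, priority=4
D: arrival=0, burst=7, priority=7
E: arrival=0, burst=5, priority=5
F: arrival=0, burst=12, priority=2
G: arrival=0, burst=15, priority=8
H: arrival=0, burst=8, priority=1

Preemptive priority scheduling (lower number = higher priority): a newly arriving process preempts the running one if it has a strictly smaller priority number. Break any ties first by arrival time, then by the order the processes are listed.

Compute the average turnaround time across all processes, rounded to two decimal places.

Timeline: | H 0-8 | F 8-20 | A 20-24 | C 24-28 | E 28-33 | B 33-36 | D 36-43 | G 43-58 |
Completion: A=24  B=36  C=28  D=43  E=33  F=20  G=58  H=8
Turnaround times: A=24, B=36, C=28, D=43, E=33, F=20, G=58, H=8
Average turnaround = (24+36+28+43+33+20+58+8) / 8 = 250/8 = 31.25

31.25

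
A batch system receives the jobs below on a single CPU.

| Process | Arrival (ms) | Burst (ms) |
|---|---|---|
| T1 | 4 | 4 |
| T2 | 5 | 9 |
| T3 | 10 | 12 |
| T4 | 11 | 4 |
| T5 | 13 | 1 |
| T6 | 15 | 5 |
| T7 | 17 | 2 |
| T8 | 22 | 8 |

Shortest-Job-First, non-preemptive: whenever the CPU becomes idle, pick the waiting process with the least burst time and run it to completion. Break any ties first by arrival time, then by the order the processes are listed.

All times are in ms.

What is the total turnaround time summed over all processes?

105

Gantt: | idle 0-4 | T1 4-8 | T2 8-17 | T5 17-18 | T7 18-20 | T4 20-24 | T6 24-29 | T8 29-37 | T3 37-49 |
Completion: T1=8  T2=17  T3=49  T4=24  T5=18  T6=29  T7=20  T8=37
Turnaround = completion − arrival: T1=4, T2=12, T3=39, T4=13, T5=5, T6=14, T7=3, T8=15
Total turnaround = 4 + 12 + 39 + 13 + 5 + 14 + 3 + 15 = 105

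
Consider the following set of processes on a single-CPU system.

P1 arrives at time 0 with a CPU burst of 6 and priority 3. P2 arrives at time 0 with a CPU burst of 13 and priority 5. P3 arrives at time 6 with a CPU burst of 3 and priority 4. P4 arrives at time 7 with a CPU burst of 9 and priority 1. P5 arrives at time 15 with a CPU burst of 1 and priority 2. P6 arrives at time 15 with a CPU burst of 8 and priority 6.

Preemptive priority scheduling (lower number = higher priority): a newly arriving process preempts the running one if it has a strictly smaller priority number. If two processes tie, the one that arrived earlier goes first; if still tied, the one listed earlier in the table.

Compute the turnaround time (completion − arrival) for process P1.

Gantt: | P1 0-6 | P3 6-7 | P4 7-16 | P5 16-17 | P3 17-19 | P2 19-32 | P6 32-40 |
Completion: P1=6  P2=32  P3=19  P4=16  P5=17  P6=40
Turnaround(P1) = completion − arrival = 6 − 0 = 6

6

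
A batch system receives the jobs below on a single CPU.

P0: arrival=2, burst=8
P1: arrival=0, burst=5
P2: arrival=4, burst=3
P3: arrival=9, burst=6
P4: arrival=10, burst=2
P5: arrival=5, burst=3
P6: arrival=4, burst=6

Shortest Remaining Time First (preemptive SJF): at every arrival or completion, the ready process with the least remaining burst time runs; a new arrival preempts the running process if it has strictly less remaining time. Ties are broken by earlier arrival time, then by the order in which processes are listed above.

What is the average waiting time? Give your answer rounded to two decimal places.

Timeline: | P1 0-5 | P2 5-8 | P5 8-11 | P4 11-13 | P6 13-19 | P3 19-25 | P0 25-33 |
Completion: P0=33  P1=5  P2=8  P3=25  P4=13  P5=11  P6=19
Turnaround (C−A): P0=31  P1=5  P2=4  P3=16  P4=3  P5=6  P6=15
Waiting times: P0=23, P1=0, P2=1, P3=10, P4=1, P5=3, P6=9
Average waiting = (23+0+1+10+1+3+9) / 7 = 47/7 = 6.71

6.71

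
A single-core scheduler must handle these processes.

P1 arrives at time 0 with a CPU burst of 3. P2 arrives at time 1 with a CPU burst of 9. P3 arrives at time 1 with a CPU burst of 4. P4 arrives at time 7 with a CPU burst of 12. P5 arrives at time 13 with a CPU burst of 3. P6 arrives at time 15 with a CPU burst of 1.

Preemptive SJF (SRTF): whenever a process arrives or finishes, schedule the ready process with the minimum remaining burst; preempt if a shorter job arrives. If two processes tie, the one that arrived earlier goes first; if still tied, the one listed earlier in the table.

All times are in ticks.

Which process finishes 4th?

Timeline: | P1 0-3 | P3 3-7 | P2 7-16 | P6 16-17 | P5 17-20 | P4 20-32 |
Completion: P1=3  P2=16  P3=7  P4=32  P5=20  P6=17
Turnaround (C−A): P1=3  P2=15  P3=6  P4=25  P5=7  P6=2
Finish order: P1 → P3 → P2 → P6 → P5 → P4

P6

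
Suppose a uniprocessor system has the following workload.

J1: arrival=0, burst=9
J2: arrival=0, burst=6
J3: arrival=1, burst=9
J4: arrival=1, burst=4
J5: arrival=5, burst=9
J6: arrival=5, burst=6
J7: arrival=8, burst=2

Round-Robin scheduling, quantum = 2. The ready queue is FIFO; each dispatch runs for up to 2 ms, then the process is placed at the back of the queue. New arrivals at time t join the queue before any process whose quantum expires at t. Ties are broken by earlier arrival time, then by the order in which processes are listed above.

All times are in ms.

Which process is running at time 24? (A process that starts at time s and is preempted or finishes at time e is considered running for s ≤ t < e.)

J2

Schedule: | J1 0-2 | J2 2-4 | J3 4-6 | J4 6-8 | J1 8-10 | J2 10-12 | J5 12-14 | J6 14-16 | J3 16-18 | J7 18-20 | J4 20-22 | J1 22-24 | J2 24-26 | J5 26-28 | J6 28-30 | J3 30-32 | J1 32-34 | J5 34-36 | J6 36-38 | J3 38-40 | J1 40-41 | J5 41-43 | J3 43-44 | J5 44-45 |
Completion: J1=41  J2=26  J3=44  J4=22  J5=45  J6=38  J7=20
Turnaround (C−A): J1=41  J2=26  J3=43  J4=21  J5=40  J6=33  J7=12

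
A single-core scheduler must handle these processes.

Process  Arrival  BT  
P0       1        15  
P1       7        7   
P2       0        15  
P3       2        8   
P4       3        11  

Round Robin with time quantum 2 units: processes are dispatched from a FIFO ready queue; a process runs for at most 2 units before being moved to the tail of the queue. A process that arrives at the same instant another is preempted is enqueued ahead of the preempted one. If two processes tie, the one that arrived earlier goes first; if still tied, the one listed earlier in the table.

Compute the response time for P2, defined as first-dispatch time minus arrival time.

Gantt: | P2 0-2 | P0 2-4 | P3 4-6 | P2 6-8 | P4 8-10 | P0 10-12 | P3 12-14 | P1 14-16 | P2 16-18 | P4 18-20 | P0 20-22 | P3 22-24 | P1 24-26 | P2 26-28 | P4 28-30 | P0 30-32 | P3 32-34 | P1 34-36 | P2 36-38 | P4 38-40 | P0 40-42 | P1 42-43 | P2 43-45 | P4 45-47 | P0 47-49 | P2 49-51 | P4 51-52 | P0 52-54 | P2 54-55 | P0 55-56 |
Completion: P0=56  P1=43  P2=55  P3=34  P4=52
Turnaround (C−A): P0=55  P1=36  P2=55  P3=32  P4=49
Response(P2) = first start − arrival = 0 − 0 = 0

0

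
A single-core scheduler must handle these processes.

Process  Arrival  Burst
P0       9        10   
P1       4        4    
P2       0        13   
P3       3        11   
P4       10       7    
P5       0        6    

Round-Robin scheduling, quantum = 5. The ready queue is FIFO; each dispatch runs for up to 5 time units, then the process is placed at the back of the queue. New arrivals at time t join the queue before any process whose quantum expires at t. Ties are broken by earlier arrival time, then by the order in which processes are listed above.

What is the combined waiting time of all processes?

Schedule: | P2 0-5 | P5 5-10 | P3 10-15 | P1 15-19 | P2 19-24 | P0 24-29 | P4 29-34 | P5 34-35 | P3 35-40 | P2 40-43 | P0 43-48 | P4 48-50 | P3 50-51 |
Completion: P0=48  P1=19  P2=43  P3=51  P4=50  P5=35
Turnaround (C−A): P0=39  P1=15  P2=43  P3=48  P4=40  P5=35
Waiting = turnaround − burst: P0=29, P1=11, P2=30, P3=37, P4=33, P5=29
Total waiting = 29 + 11 + 30 + 37 + 33 + 29 = 169

169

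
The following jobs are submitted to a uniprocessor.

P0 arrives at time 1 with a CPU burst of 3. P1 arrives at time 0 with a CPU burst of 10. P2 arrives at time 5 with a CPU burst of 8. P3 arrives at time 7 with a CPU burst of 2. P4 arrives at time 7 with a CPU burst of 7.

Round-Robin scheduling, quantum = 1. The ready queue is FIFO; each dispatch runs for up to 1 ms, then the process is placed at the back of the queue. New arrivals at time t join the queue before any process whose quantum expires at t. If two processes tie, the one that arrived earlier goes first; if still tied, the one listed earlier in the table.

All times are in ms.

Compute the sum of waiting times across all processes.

56

Gantt: | P1 0-1 | P0 1-2 | P1 2-3 | P0 3-4 | P1 4-5 | P0 5-6 | P2 6-7 | P1 7-8 | P3 8-9 | P4 9-10 | P2 10-11 | P1 11-12 | P3 12-13 | P4 13-14 | P2 14-15 | P1 15-16 | P4 16-17 | P2 17-18 | P1 18-19 | P4 19-20 | P2 20-21 | P1 21-22 | P4 22-23 | P2 23-24 | P1 24-25 | P4 25-26 | P2 26-27 | P1 27-28 | P4 28-29 | P2 29-30 |
Completion: P0=6  P1=28  P2=30  P3=13  P4=29
Turnaround (C−A): P0=5  P1=28  P2=25  P3=6  P4=22
Waiting = turnaround − burst: P0=2, P1=18, P2=17, P3=4, P4=15
Total waiting = 2 + 18 + 17 + 4 + 15 = 56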